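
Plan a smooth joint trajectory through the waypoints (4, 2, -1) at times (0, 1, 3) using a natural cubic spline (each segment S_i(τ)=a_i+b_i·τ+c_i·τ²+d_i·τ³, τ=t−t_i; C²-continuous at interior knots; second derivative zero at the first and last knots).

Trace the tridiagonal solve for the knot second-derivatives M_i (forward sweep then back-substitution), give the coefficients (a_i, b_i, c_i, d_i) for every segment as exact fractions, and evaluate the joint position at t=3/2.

  seg 0: a=4 b=-25/12 c=0 d=1/12
  seg 1: a=2 b=-11/6 c=1/4 d=-1/24
S(3/2) = 73/64

Δ: Δ0=-2, Δ1=-3/2
row 1: diag=6, rhs=3; c'=1/3, d'=1/2
back: M1=1/2
M: M0=0, M1=1/2, M2=0
seg 0: a=4, c=M0/2=0, d=(M1−M0)/(6·1)=1/12, b=Δ0−h0·(2M0+M1)/6=-25/12
seg 1: a=2, c=M1/2=1/4, d=(M2−M1)/(6·2)=-1/24, b=Δ1−h1·(2M1+M2)/6=-11/6
t_q=3/2 → seg 1, τ=1/2; S=2+-11/6·τ+1/4·τ²+-1/24·τ³=73/64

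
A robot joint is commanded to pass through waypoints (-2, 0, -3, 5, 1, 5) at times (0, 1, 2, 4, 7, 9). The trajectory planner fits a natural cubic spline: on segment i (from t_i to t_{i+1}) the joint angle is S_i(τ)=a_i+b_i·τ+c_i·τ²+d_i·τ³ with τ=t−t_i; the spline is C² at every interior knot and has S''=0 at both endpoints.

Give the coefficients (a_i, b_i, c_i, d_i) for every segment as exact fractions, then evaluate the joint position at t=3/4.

Δ: Δ0=2, Δ1=-3, Δ2=4, Δ3=-4/3, Δ4=2
row 1: diag=4, rhs=-30; c'=1/4, d'=-15/2
row 2: denom=6−1·1/4=23/4; d'=(42−1·-15/2)/(23/4)=198/23
row 3: denom=10−2·8/23=214/23; d'=(-32−2·198/23)/(214/23)=-566/107
row 4: denom=10−3·69/214=1933/214; d'=(20−3·-566/107)/(1933/214)=7676/1933
back: M4=7676/1933
back: M3=-566/107−69/214·7676/1933=-12700/1933
back: M2=198/23−8/23·-12700/1933=21058/1933
back: M1=-15/2−1/4·21058/1933=-19762/1933
M: M0=0, M1=-19762/1933, M2=21058/1933, M3=-12700/1933, M4=7676/1933, M5=0
seg 0: a=-2, c=M0/2=0, d=(M1−M0)/(6·1)=-9881/5799, b=Δ0−h0·(2M0+M1)/6=21479/5799
seg 1: a=0, c=M1/2=-9881/1933, d=(M2−M1)/(6·1)=20410/5799, b=Δ1−h1·(2M1+M2)/6=-8164/5799
seg 2: a=-3, c=M2/2=10529/1933, d=(M3−M2)/(6·2)=-16879/11598, b=Δ2−h2·(2M2+M3)/6=-6220/5799
seg 3: a=5, c=M3/2=-6350/1933, d=(M4−M3)/(6·3)=1132/1933, b=Δ3−h3·(2M3+M4)/6=18854/5799
seg 4: a=1, c=M4/2=3838/1933, d=(M5−M4)/(6·2)=-1919/5799, b=Δ4−h4·(2M4+M5)/6=-3754/5799
t_q=3/4 → seg 0, τ=3/4; S=-2+21479/5799·τ+0·τ²+-9881/5799·τ³=7311/123712

  seg 0: a=-2 b=21479/5799 c=0 d=-9881/5799
  seg 1: a=0 b=-8164/5799 c=-9881/1933 d=20410/5799
  seg 2: a=-3 b=-6220/5799 c=10529/1933 d=-16879/11598
  seg 3: a=5 b=18854/5799 c=-6350/1933 d=1132/1933
  seg 4: a=1 b=-3754/5799 c=3838/1933 d=-1919/5799
S(3/4) = 7311/123712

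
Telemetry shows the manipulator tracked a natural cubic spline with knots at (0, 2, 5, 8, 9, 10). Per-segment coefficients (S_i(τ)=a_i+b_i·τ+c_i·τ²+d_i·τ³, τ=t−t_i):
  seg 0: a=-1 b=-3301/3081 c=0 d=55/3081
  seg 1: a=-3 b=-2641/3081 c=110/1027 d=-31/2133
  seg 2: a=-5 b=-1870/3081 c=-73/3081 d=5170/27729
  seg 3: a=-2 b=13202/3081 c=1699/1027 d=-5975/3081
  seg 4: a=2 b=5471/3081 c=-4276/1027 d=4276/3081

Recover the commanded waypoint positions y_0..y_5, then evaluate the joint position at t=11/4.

y_0 = S_0(0) = a_0 = -1
y_1 = S_1(0) = a_1 = -3
y_2 = S_2(0) = a_2 = -5
y_3 = S_3(0) = a_3 = -2
y_4 = S_4(0) = a_4 = 2
y_5 = S_4(1) = 1
t_q=11/4 is in segment 1 (τ=3/4); S_1(τ)=-235883/65728

y_0=-1 y_1=-3 y_2=-5 y_3=-2 y_4=2 y_5=1
S(11/4) = -235883/65728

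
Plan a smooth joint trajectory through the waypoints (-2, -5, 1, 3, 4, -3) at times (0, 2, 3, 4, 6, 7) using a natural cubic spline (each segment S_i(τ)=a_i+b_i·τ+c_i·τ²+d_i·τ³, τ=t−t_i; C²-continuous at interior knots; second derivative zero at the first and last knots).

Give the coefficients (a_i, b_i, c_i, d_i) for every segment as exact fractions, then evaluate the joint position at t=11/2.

Δ: Δ0=-3/2, Δ1=6, Δ2=2, Δ3=1/2, Δ4=-7
row 1: diag=6, rhs=45; c'=1/6, d'=15/2
row 2: denom=4−1·1/6=23/6; d'=(-24−1·15/2)/(23/6)=-189/23
row 3: denom=6−1·6/23=132/23; d'=(-9−1·-189/23)/(132/23)=-3/22
row 4: denom=6−2·23/66=175/33; d'=(-45−2·-3/22)/(175/33)=-1476/175
back: M4=-1476/175
back: M3=-3/22−23/66·-1476/175=981/350
back: M2=-189/23−6/23·981/350=-1566/175
back: M1=15/2−1/6·-1566/175=3147/350
M: M0=0, M1=3147/350, M2=-1566/175, M3=981/350, M4=-1476/175, M5=0
seg 0: a=-2, c=M0/2=0, d=(M1−M0)/(6·2)=1049/1400, b=Δ0−h0·(2M0+M1)/6=-787/175
seg 1: a=-5, c=M1/2=3147/700, d=(M2−M1)/(6·1)=-299/100, b=Δ1−h1·(2M1+M2)/6=1573/350
seg 2: a=1, c=M2/2=-783/175, d=(M3−M2)/(6·1)=1371/700, b=Δ2−h2·(2M2+M3)/6=3161/700
seg 3: a=3, c=M3/2=981/700, d=(M4−M3)/(6·2)=-1311/1400, b=Δ3−h3·(2M3+M4)/6=101/70
seg 4: a=4, c=M4/2=-738/175, d=(M5−M4)/(6·1)=246/175, b=Δ4−h4·(2M4+M5)/6=-733/175
t_q=11/2 → seg 3, τ=3/2; S=3+101/70·τ+981/700·τ²+-1311/1400·τ³=57759/11200

  seg 0: a=-2 b=-787/175 c=0 d=1049/1400
  seg 1: a=-5 b=1573/350 c=3147/700 d=-299/100
  seg 2: a=1 b=3161/700 c=-783/175 d=1371/700
  seg 3: a=3 b=101/70 c=981/700 d=-1311/1400
  seg 4: a=4 b=-733/175 c=-738/175 d=246/175
S(11/2) = 57759/11200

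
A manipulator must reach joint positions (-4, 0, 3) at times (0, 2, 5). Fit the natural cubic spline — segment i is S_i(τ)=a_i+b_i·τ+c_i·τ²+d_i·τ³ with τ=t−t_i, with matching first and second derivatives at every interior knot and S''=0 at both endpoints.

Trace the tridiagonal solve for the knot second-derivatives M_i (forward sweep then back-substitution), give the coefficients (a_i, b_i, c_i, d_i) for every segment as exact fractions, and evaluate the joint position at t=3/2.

  seg 0: a=-4 b=11/5 c=0 d=-1/20
  seg 1: a=0 b=8/5 c=-3/10 d=1/30
S(3/2) = -139/160

Δ: Δ0=2, Δ1=1
row 1: diag=10, rhs=-6; c'=3/10, d'=-3/5
back: M1=-3/5
M: M0=0, M1=-3/5, M2=0
seg 0: a=-4, c=M0/2=0, d=(M1−M0)/(6·2)=-1/20, b=Δ0−h0·(2M0+M1)/6=11/5
seg 1: a=0, c=M1/2=-3/10, d=(M2−M1)/(6·3)=1/30, b=Δ1−h1·(2M1+M2)/6=8/5
t_q=3/2 → seg 0, τ=3/2; S=-4+11/5·τ+0·τ²+-1/20·τ³=-139/160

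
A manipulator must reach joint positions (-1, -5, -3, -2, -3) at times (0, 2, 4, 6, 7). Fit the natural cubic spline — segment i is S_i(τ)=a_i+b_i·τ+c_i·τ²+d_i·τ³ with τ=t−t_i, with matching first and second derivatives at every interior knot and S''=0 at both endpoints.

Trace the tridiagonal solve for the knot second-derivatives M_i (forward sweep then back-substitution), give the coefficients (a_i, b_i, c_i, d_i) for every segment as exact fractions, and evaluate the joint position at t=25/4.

Δ: Δ0=-2, Δ1=1, Δ2=1/2, Δ3=-1
row 1: diag=8, rhs=18; c'=1/4, d'=9/4
row 2: denom=8−2·1/4=15/2; d'=(-3−2·9/4)/(15/2)=-1
row 3: denom=6−2·4/15=82/15; d'=(-9−2·-1)/(82/15)=-105/82
back: M3=-105/82
back: M2=-1−4/15·-105/82=-27/41
back: M1=9/4−1/4·-27/41=99/41
M: M0=0, M1=99/41, M2=-27/41, M3=-105/82, M4=0
seg 0: a=-1, c=M0/2=0, d=(M1−M0)/(6·2)=33/164, b=Δ0−h0·(2M0+M1)/6=-115/41
seg 1: a=-5, c=M1/2=99/82, d=(M2−M1)/(6·2)=-21/82, b=Δ1−h1·(2M1+M2)/6=-16/41
seg 2: a=-3, c=M2/2=-27/82, d=(M3−M2)/(6·2)=-17/328, b=Δ2−h2·(2M2+M3)/6=56/41
seg 3: a=-2, c=M3/2=-105/164, d=(M4−M3)/(6·1)=35/164, b=Δ3−h3·(2M3+M4)/6=-47/82
t_q=25/4 → seg 3, τ=1/4; S=-2+-47/82·τ+-105/164·τ²+35/164·τ³=-22881/10496

  seg 0: a=-1 b=-115/41 c=0 d=33/164
  seg 1: a=-5 b=-16/41 c=99/82 d=-21/82
  seg 2: a=-3 b=56/41 c=-27/82 d=-17/328
  seg 3: a=-2 b=-47/82 c=-105/164 d=35/164
S(25/4) = -22881/10496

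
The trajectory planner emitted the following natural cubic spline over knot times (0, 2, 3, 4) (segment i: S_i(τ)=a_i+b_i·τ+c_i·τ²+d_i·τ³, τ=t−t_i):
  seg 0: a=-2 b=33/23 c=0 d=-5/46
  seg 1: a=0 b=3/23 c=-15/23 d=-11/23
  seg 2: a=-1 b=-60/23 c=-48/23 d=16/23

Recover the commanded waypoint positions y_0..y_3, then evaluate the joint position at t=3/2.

y_0=-2 y_1=0 y_2=-1 y_3=-5
S(3/2) = -79/368

y_0 = S_0(0) = a_0 = -2
y_1 = S_1(0) = a_1 = 0
y_2 = S_2(0) = a_2 = -1
y_3 = S_2(1) = -5
t_q=3/2 is in segment 0 (τ=3/2); S_0(τ)=-79/368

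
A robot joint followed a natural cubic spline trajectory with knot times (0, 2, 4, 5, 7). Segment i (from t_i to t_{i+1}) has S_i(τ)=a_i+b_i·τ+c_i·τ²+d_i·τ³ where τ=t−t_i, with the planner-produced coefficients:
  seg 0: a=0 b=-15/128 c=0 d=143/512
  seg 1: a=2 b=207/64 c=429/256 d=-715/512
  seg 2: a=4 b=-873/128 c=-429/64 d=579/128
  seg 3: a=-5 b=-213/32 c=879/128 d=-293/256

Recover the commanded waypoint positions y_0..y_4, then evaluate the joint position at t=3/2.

y_0=0 y_1=2 y_2=4 y_3=-5 y_4=0
S(3/2) = 3141/4096

y_0 = S_0(0) = a_0 = 0
y_1 = S_1(0) = a_1 = 2
y_2 = S_2(0) = a_2 = 4
y_3 = S_3(0) = a_3 = -5
y_4 = S_3(2) = 0
t_q=3/2 is in segment 0 (τ=3/2); S_0(τ)=3141/4096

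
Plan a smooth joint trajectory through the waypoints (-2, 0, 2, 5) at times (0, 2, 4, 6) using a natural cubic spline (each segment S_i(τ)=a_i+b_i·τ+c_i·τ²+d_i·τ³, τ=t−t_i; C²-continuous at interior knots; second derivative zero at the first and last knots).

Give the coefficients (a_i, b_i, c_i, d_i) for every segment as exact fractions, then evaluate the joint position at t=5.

  seg 0: a=-2 b=31/30 c=0 d=-1/120
  seg 1: a=0 b=14/15 c=-1/20 d=1/24
  seg 2: a=2 b=37/30 c=1/5 d=-1/30
S(5) = 17/5

Δ: Δ0=1, Δ1=1, Δ2=3/2
row 1: diag=8, rhs=0; c'=1/4, d'=0
row 2: denom=8−2·1/4=15/2; d'=(3−2·0)/(15/2)=2/5
back: M2=2/5
back: M1=0−1/4·2/5=-1/10
M: M0=0, M1=-1/10, M2=2/5, M3=0
seg 0: a=-2, c=M0/2=0, d=(M1−M0)/(6·2)=-1/120, b=Δ0−h0·(2M0+M1)/6=31/30
seg 1: a=0, c=M1/2=-1/20, d=(M2−M1)/(6·2)=1/24, b=Δ1−h1·(2M1+M2)/6=14/15
seg 2: a=2, c=M2/2=1/5, d=(M3−M2)/(6·2)=-1/30, b=Δ2−h2·(2M2+M3)/6=37/30
t_q=5 → seg 2, τ=1; S=2+37/30·τ+1/5·τ²+-1/30·τ³=17/5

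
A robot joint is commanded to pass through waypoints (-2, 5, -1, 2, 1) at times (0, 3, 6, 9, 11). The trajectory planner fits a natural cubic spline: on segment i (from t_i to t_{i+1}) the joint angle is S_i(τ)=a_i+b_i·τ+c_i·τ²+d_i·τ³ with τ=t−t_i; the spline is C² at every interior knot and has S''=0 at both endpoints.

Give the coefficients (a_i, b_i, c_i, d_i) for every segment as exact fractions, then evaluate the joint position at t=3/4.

  seg 0: a=-2 b=3101/828 c=0 d=-1169/7452
  seg 1: a=5 b=-203/414 c=-1169/828 d=2257/7452
  seg 2: a=-1 b=-649/828 c=272/207 d=-1787/7452
  seg 3: a=2 b=259/414 c=-233/276 d=233/1656
S(3/4) = 4373/5888

Δ: Δ0=7/3, Δ1=-2, Δ2=1, Δ3=-1/2
row 1: diag=12, rhs=-26; c'=1/4, d'=-13/6
row 2: denom=12−3·1/4=45/4; d'=(18−3·-13/6)/(45/4)=98/45
row 3: denom=10−3·4/15=46/5; d'=(-9−3·98/45)/(46/5)=-233/138
back: M3=-233/138
back: M2=98/45−4/15·-233/138=544/207
back: M1=-13/6−1/4·544/207=-1169/414
M: M0=0, M1=-1169/414, M2=544/207, M3=-233/138, M4=0
seg 0: a=-2, c=M0/2=0, d=(M1−M0)/(6·3)=-1169/7452, b=Δ0−h0·(2M0+M1)/6=3101/828
seg 1: a=5, c=M1/2=-1169/828, d=(M2−M1)/(6·3)=2257/7452, b=Δ1−h1·(2M1+M2)/6=-203/414
seg 2: a=-1, c=M2/2=272/207, d=(M3−M2)/(6·3)=-1787/7452, b=Δ2−h2·(2M2+M3)/6=-649/828
seg 3: a=2, c=M3/2=-233/276, d=(M4−M3)/(6·2)=233/1656, b=Δ3−h3·(2M3+M4)/6=259/414
t_q=3/4 → seg 0, τ=3/4; S=-2+3101/828·τ+0·τ²+-1169/7452·τ³=4373/5888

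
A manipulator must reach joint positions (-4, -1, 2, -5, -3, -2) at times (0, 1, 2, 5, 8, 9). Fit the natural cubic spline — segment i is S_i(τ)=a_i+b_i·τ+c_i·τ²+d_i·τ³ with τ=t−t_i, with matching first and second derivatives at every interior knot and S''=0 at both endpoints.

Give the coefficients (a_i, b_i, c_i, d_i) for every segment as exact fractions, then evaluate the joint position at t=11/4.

  seg 0: a=-4 b=6694/2409 c=0 d=533/2409
  seg 1: a=-1 b=8293/2409 c=533/803 d=-2665/2409
  seg 2: a=2 b=3496/2409 c=-2132/803 d=373/803
  seg 3: a=-5 b=-4667/2409 c=1225/803 d=-16/73
  seg 4: a=-3 b=3127/2409 c=-359/803 d=359/2409
S(11/4) = 92039/51392

Δ: Δ0=3, Δ1=3, Δ2=-7/3, Δ3=2/3, Δ4=1
row 1: diag=4, rhs=0; c'=1/4, d'=0
row 2: denom=8−1·1/4=31/4; d'=(-32−1·0)/(31/4)=-128/31
row 3: denom=12−3·12/31=336/31; d'=(18−3·-128/31)/(336/31)=157/56
row 4: denom=8−3·31/112=803/112; d'=(2−3·157/56)/(803/112)=-718/803
back: M4=-718/803
back: M3=157/56−31/112·-718/803=2450/803
back: M2=-128/31−12/31·2450/803=-4264/803
back: M1=0−1/4·-4264/803=1066/803
M: M0=0, M1=1066/803, M2=-4264/803, M3=2450/803, M4=-718/803, M5=0
seg 0: a=-4, c=M0/2=0, d=(M1−M0)/(6·1)=533/2409, b=Δ0−h0·(2M0+M1)/6=6694/2409
seg 1: a=-1, c=M1/2=533/803, d=(M2−M1)/(6·1)=-2665/2409, b=Δ1−h1·(2M1+M2)/6=8293/2409
seg 2: a=2, c=M2/2=-2132/803, d=(M3−M2)/(6·3)=373/803, b=Δ2−h2·(2M2+M3)/6=3496/2409
seg 3: a=-5, c=M3/2=1225/803, d=(M4−M3)/(6·3)=-16/73, b=Δ3−h3·(2M3+M4)/6=-4667/2409
seg 4: a=-3, c=M4/2=-359/803, d=(M5−M4)/(6·1)=359/2409, b=Δ4−h4·(2M4+M5)/6=3127/2409
t_q=11/4 → seg 2, τ=3/4; S=2+3496/2409·τ+-2132/803·τ²+373/803·τ³=92039/51392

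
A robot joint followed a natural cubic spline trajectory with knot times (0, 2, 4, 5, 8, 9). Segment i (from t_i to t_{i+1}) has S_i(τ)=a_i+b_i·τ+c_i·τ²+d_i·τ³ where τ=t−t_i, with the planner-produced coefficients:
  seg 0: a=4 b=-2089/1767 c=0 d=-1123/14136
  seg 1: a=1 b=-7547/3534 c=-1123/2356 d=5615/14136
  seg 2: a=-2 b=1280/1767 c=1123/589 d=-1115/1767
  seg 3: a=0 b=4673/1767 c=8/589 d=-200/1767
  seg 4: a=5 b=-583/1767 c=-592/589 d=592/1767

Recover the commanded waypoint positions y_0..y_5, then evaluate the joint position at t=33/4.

y_0=4 y_1=1 y_2=-2 y_3=0 y_4=5 y_5=4
S(33/4) = 5725/1178

y_0 = S_0(0) = a_0 = 4
y_1 = S_1(0) = a_1 = 1
y_2 = S_2(0) = a_2 = -2
y_3 = S_3(0) = a_3 = 0
y_4 = S_4(0) = a_4 = 5
y_5 = S_4(1) = 4
t_q=33/4 is in segment 4 (τ=1/4); S_4(τ)=5725/1178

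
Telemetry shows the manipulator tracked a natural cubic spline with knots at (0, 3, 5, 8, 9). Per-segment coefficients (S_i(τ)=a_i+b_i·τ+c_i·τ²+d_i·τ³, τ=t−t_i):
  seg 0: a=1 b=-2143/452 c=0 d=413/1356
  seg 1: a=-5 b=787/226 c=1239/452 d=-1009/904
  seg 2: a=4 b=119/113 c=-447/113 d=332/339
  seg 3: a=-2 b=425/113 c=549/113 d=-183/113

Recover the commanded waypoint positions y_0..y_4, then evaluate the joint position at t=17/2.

y_0 = S_0(0) = a_0 = 1
y_1 = S_1(0) = a_1 = -5
y_2 = S_2(0) = a_2 = 4
y_3 = S_3(0) = a_3 = -2
y_4 = S_3(1) = 5
t_q=17/2 is in segment 3 (τ=1/2); S_3(τ)=807/904

y_0=1 y_1=-5 y_2=4 y_3=-2 y_4=5
S(17/2) = 807/904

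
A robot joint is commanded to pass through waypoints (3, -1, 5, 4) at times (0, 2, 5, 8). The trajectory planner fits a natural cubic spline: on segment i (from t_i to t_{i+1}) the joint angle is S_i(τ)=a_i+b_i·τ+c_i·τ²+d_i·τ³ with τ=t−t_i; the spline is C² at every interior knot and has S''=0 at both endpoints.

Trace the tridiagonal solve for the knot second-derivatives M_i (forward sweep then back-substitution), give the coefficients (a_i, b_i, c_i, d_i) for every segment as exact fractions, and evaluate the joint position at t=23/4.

Δ: Δ0=-2, Δ1=2, Δ2=-1/3
row 1: diag=10, rhs=24; c'=3/10, d'=12/5
row 2: denom=12−3·3/10=111/10; d'=(-14−3·12/5)/(111/10)=-212/111
back: M2=-212/111
back: M1=12/5−3/10·-212/111=110/37
M: M0=0, M1=110/37, M2=-212/111, M3=0
seg 0: a=3, c=M0/2=0, d=(M1−M0)/(6·2)=55/222, b=Δ0−h0·(2M0+M1)/6=-332/111
seg 1: a=-1, c=M1/2=55/37, d=(M2−M1)/(6·3)=-271/999, b=Δ1−h1·(2M1+M2)/6=-2/111
seg 2: a=5, c=M2/2=-106/111, d=(M3−M2)/(6·3)=106/999, b=Δ2−h2·(2M2+M3)/6=175/111
t_q=23/4 → seg 2, τ=3/4; S=5+175/111·τ+-106/111·τ²+106/999·τ³=6737/1184

  seg 0: a=3 b=-332/111 c=0 d=55/222
  seg 1: a=-1 b=-2/111 c=55/37 d=-271/999
  seg 2: a=5 b=175/111 c=-106/111 d=106/999
S(23/4) = 6737/1184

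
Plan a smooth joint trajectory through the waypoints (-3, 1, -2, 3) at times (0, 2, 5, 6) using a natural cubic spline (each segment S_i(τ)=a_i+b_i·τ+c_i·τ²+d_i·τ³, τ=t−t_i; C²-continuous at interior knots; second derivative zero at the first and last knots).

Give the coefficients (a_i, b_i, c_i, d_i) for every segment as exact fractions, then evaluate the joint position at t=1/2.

  seg 0: a=-3 b=226/71 c=0 d=-21/71
  seg 1: a=1 b=-26/71 c=-126/71 d=37/71
  seg 2: a=-2 b=217/71 c=207/71 d=-69/71
S(1/2) = -821/568

Δ: Δ0=2, Δ1=-1, Δ2=5
row 1: diag=10, rhs=-18; c'=3/10, d'=-9/5
row 2: denom=8−3·3/10=71/10; d'=(36−3·-9/5)/(71/10)=414/71
back: M2=414/71
back: M1=-9/5−3/10·414/71=-252/71
M: M0=0, M1=-252/71, M2=414/71, M3=0
seg 0: a=-3, c=M0/2=0, d=(M1−M0)/(6·2)=-21/71, b=Δ0−h0·(2M0+M1)/6=226/71
seg 1: a=1, c=M1/2=-126/71, d=(M2−M1)/(6·3)=37/71, b=Δ1−h1·(2M1+M2)/6=-26/71
seg 2: a=-2, c=M2/2=207/71, d=(M3−M2)/(6·1)=-69/71, b=Δ2−h2·(2M2+M3)/6=217/71
t_q=1/2 → seg 0, τ=1/2; S=-3+226/71·τ+0·τ²+-21/71·τ³=-821/568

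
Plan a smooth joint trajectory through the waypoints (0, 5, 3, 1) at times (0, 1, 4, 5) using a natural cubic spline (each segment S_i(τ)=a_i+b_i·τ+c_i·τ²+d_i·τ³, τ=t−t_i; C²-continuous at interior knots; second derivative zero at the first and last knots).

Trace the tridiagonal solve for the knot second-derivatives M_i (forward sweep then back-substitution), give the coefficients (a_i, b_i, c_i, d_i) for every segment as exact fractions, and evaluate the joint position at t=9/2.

Δ: Δ0=5, Δ1=-2/3, Δ2=-2
row 1: diag=8, rhs=-34; c'=3/8, d'=-17/4
row 2: denom=8−3·3/8=55/8; d'=(-8−3·-17/4)/(55/8)=38/55
back: M2=38/55
back: M1=-17/4−3/8·38/55=-248/55
M: M0=0, M1=-248/55, M2=38/55, M3=0
seg 0: a=0, c=M0/2=0, d=(M1−M0)/(6·1)=-124/165, b=Δ0−h0·(2M0+M1)/6=949/165
seg 1: a=5, c=M1/2=-124/55, d=(M2−M1)/(6·3)=13/45, b=Δ1−h1·(2M1+M2)/6=577/165
seg 2: a=3, c=M2/2=19/55, d=(M3−M2)/(6·1)=-19/165, b=Δ2−h2·(2M2+M3)/6=-368/165
t_q=9/2 → seg 2, τ=1/2; S=3+-368/165·τ+19/55·τ²+-19/165·τ³=861/440

  seg 0: a=0 b=949/165 c=0 d=-124/165
  seg 1: a=5 b=577/165 c=-124/55 d=13/45
  seg 2: a=3 b=-368/165 c=19/55 d=-19/165
S(9/2) = 861/440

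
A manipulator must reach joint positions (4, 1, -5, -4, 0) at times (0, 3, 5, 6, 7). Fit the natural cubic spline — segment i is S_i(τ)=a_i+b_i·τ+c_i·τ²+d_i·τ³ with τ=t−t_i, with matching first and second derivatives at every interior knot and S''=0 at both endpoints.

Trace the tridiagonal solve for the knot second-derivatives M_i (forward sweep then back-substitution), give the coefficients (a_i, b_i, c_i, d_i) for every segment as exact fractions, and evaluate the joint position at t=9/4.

Δ: Δ0=-1, Δ1=-3, Δ2=1, Δ3=4
row 1: diag=10, rhs=-12; c'=1/5, d'=-6/5
row 2: denom=6−2·1/5=28/5; d'=(24−2·-6/5)/(28/5)=33/7
row 3: denom=4−1·5/28=107/28; d'=(18−1·33/7)/(107/28)=372/107
back: M3=372/107
back: M2=33/7−5/28·372/107=438/107
back: M1=-6/5−1/5·438/107=-216/107
M: M0=0, M1=-216/107, M2=438/107, M3=372/107, M4=0
seg 0: a=4, c=M0/2=0, d=(M1−M0)/(6·3)=-12/107, b=Δ0−h0·(2M0+M1)/6=1/107
seg 1: a=1, c=M1/2=-108/107, d=(M2−M1)/(6·2)=109/214, b=Δ1−h1·(2M1+M2)/6=-323/107
seg 2: a=-5, c=M2/2=219/107, d=(M3−M2)/(6·1)=-11/107, b=Δ2−h2·(2M2+M3)/6=-101/107
seg 3: a=-4, c=M3/2=186/107, d=(M4−M3)/(6·1)=-62/107, b=Δ3−h3·(2M3+M4)/6=304/107
t_q=9/4 → seg 0, τ=9/4; S=4+1/107·τ+0·τ²+-12/107·τ³=4697/1712

  seg 0: a=4 b=1/107 c=0 d=-12/107
  seg 1: a=1 b=-323/107 c=-108/107 d=109/214
  seg 2: a=-5 b=-101/107 c=219/107 d=-11/107
  seg 3: a=-4 b=304/107 c=186/107 d=-62/107
S(9/4) = 4697/1712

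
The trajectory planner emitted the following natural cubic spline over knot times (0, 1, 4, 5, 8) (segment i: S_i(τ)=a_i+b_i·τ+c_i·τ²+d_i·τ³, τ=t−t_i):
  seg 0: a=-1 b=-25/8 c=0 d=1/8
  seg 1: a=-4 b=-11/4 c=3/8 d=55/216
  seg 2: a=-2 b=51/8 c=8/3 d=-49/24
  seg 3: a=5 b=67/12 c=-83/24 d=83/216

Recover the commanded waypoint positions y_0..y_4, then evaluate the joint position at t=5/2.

y_0=-1 y_1=-4 y_2=-2 y_3=5 y_4=1
S(5/2) = -411/64

y_0 = S_0(0) = a_0 = -1
y_1 = S_1(0) = a_1 = -4
y_2 = S_2(0) = a_2 = -2
y_3 = S_3(0) = a_3 = 5
y_4 = S_3(3) = 1
t_q=5/2 is in segment 1 (τ=3/2); S_1(τ)=-411/64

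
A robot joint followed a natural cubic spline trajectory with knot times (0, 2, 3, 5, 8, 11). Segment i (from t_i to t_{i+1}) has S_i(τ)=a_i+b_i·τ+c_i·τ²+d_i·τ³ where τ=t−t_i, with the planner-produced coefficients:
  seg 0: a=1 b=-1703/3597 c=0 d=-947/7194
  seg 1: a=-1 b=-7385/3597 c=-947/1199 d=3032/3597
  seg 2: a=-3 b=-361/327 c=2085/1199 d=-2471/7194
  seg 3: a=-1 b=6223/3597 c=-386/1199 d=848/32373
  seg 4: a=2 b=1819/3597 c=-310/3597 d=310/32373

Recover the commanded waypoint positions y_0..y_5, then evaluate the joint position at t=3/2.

y_0 = S_0(0) = a_0 = 1
y_1 = S_1(0) = a_1 = -1
y_2 = S_2(0) = a_2 = -3
y_3 = S_3(0) = a_3 = -1
y_4 = S_4(0) = a_4 = 2
y_5 = S_4(3) = 3
t_q=3/2 is in segment 0 (τ=3/2); S_0(τ)=-2963/19184

y_0=1 y_1=-1 y_2=-3 y_3=-1 y_4=2 y_5=3
S(3/2) = -2963/19184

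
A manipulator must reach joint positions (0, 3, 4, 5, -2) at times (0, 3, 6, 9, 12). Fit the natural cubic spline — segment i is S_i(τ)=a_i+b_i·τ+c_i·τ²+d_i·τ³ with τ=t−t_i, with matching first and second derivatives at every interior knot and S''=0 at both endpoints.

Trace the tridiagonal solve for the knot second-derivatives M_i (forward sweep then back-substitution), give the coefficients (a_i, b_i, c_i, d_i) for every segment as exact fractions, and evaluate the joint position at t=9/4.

  seg 0: a=0 b=103/84 c=0 d=-19/756
  seg 1: a=3 b=23/42 c=-19/84 d=13/252
  seg 2: a=4 b=7/12 c=5/21 d=-3/28
  seg 3: a=5 b=-37/42 c=-61/84 d=61/756
S(9/4) = 633/256

Δ: Δ0=1, Δ1=1/3, Δ2=1/3, Δ3=-7/3
row 1: diag=12, rhs=-4; c'=1/4, d'=-1/3
row 2: denom=12−3·1/4=45/4; d'=(0−3·-1/3)/(45/4)=4/45
row 3: denom=12−3·4/15=56/5; d'=(-16−3·4/45)/(56/5)=-61/42
back: M3=-61/42
back: M2=4/45−4/15·-61/42=10/21
back: M1=-1/3−1/4·10/21=-19/42
M: M0=0, M1=-19/42, M2=10/21, M3=-61/42, M4=0
seg 0: a=0, c=M0/2=0, d=(M1−M0)/(6·3)=-19/756, b=Δ0−h0·(2M0+M1)/6=103/84
seg 1: a=3, c=M1/2=-19/84, d=(M2−M1)/(6·3)=13/252, b=Δ1−h1·(2M1+M2)/6=23/42
seg 2: a=4, c=M2/2=5/21, d=(M3−M2)/(6·3)=-3/28, b=Δ2−h2·(2M2+M3)/6=7/12
seg 3: a=5, c=M3/2=-61/84, d=(M4−M3)/(6·3)=61/756, b=Δ3−h3·(2M3+M4)/6=-37/42
t_q=9/4 → seg 0, τ=9/4; S=0+103/84·τ+0·τ²+-19/756·τ³=633/256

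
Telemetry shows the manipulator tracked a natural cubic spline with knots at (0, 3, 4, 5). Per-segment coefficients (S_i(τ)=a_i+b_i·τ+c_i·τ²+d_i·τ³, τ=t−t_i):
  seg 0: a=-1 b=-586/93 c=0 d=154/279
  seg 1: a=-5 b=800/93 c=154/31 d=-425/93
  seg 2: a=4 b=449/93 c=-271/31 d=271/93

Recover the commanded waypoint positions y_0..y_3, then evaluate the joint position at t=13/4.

y_0 = S_0(0) = a_0 = -1
y_1 = S_1(0) = a_1 = -5
y_2 = S_2(0) = a_2 = 4
y_3 = S_2(1) = 3
t_q=13/4 is in segment 1 (τ=1/4); S_1(τ)=-5179/1984

y_0=-1 y_1=-5 y_2=4 y_3=3
S(13/4) = -5179/1984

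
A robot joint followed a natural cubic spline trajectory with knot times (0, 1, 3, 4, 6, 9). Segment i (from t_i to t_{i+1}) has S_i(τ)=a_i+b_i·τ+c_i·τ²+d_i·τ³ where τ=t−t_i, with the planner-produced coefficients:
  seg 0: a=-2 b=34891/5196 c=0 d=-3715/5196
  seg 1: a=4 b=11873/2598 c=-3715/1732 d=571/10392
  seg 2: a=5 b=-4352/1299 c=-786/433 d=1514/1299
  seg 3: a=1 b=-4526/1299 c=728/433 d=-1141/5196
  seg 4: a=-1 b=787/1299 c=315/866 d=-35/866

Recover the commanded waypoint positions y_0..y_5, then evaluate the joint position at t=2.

y_0 = S_0(0) = a_0 = -2
y_1 = S_1(0) = a_1 = 4
y_2 = S_2(0) = a_2 = 5
y_3 = S_3(0) = a_3 = 1
y_4 = S_4(0) = a_4 = -1
y_5 = S_4(3) = 3
t_q=2 is in segment 1 (τ=1); S_1(τ)=22447/3464

y_0=-2 y_1=4 y_2=5 y_3=1 y_4=-1 y_5=3
S(2) = 22447/3464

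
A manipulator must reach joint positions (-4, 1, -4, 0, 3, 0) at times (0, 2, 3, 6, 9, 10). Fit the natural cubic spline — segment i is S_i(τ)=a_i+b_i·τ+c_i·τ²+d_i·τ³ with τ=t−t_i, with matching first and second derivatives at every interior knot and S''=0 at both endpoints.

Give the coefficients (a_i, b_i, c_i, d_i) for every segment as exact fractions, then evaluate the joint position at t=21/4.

  seg 0: a=-4 b=39097/7314 c=0 d=-5203/7314
  seg 1: a=1 b=-23339/7314 c=-5203/1219 d=17987/7314
  seg 2: a=-4 b=-15907/3657 c=7581/2438 d=-26663/65826
  seg 3: a=0 b=24655/7314 c=-1960/3657 d=-5581/65826
  seg 4: a=3 b=-7804/3657 c=-3167/2438 d=3167/7314
S(21/4) = -414857/156032

Δ: Δ0=5/2, Δ1=-5, Δ2=4/3, Δ3=1, Δ4=-3
row 1: diag=6, rhs=-45; c'=1/6, d'=-15/2
row 2: denom=8−1·1/6=47/6; d'=(38−1·-15/2)/(47/6)=273/47
row 3: denom=12−3·18/47=510/47; d'=(-2−3·273/47)/(510/47)=-913/510
row 4: denom=8−3·47/170=1219/170; d'=(-24−3·-913/510)/(1219/170)=-3167/1219
back: M4=-3167/1219
back: M3=-913/510−47/170·-3167/1219=-3920/3657
back: M2=273/47−18/47·-3920/3657=7581/1219
back: M1=-15/2−1/6·7581/1219=-10406/1219
M: M0=0, M1=-10406/1219, M2=7581/1219, M3=-3920/3657, M4=-3167/1219, M5=0
seg 0: a=-4, c=M0/2=0, d=(M1−M0)/(6·2)=-5203/7314, b=Δ0−h0·(2M0+M1)/6=39097/7314
seg 1: a=1, c=M1/2=-5203/1219, d=(M2−M1)/(6·1)=17987/7314, b=Δ1−h1·(2M1+M2)/6=-23339/7314
seg 2: a=-4, c=M2/2=7581/2438, d=(M3−M2)/(6·3)=-26663/65826, b=Δ2−h2·(2M2+M3)/6=-15907/3657
seg 3: a=0, c=M3/2=-1960/3657, d=(M4−M3)/(6·3)=-5581/65826, b=Δ3−h3·(2M3+M4)/6=24655/7314
seg 4: a=3, c=M4/2=-3167/2438, d=(M5−M4)/(6·1)=3167/7314, b=Δ4−h4·(2M4+M5)/6=-7804/3657
t_q=21/4 → seg 2, τ=9/4; S=-4+-15907/3657·τ+7581/2438·τ²+-26663/65826·τ³=-414857/156032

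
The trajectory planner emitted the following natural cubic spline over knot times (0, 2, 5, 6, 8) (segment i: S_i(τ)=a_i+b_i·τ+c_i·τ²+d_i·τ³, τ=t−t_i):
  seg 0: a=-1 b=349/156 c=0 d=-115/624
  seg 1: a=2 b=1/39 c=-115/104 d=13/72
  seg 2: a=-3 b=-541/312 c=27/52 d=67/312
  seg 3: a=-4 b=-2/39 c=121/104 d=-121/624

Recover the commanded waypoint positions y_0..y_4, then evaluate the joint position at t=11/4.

y_0=-1 y_1=2 y_2=-3 y_3=-4 y_4=-1
S(11/4) = 9807/6656

y_0 = S_0(0) = a_0 = -1
y_1 = S_1(0) = a_1 = 2
y_2 = S_2(0) = a_2 = -3
y_3 = S_3(0) = a_3 = -4
y_4 = S_3(2) = -1
t_q=11/4 is in segment 1 (τ=3/4); S_1(τ)=9807/6656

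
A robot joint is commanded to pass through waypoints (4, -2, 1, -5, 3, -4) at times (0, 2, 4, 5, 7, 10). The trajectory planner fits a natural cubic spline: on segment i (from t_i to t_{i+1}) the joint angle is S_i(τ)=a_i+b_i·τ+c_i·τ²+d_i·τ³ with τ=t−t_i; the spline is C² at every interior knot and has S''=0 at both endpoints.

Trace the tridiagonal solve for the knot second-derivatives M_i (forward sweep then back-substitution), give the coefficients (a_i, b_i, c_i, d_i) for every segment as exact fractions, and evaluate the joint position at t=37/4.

  seg 0: a=4 b=-18325/3576 c=0 d=7597/14304
  seg 1: a=-2 b=2233/1788 c=7597/2384 d=-21893/14304
  seg 2: a=1 b=-15631/3576 c=-1787/298 d=15619/3576
  seg 3: a=-5 b=-5831/1788 c=8471/1192 d=-6215/3576
  seg 4: a=3 b=7705/1788 c=-3959/1192 d=3959/10728
S(37/4) = 6507/76288

Δ: Δ0=-3, Δ1=3/2, Δ2=-6, Δ3=4, Δ4=-7/3
row 1: diag=8, rhs=27; c'=1/4, d'=27/8
row 2: denom=6−2·1/4=11/2; d'=(-45−2·27/8)/(11/2)=-207/22
row 3: denom=6−1·2/11=64/11; d'=(60−1·-207/22)/(64/11)=1527/128
row 4: denom=10−2·11/32=149/16; d'=(-38−2·1527/128)/(149/16)=-3959/596
back: M4=-3959/596
back: M3=1527/128−11/32·-3959/596=8471/596
back: M2=-207/22−2/11·8471/596=-1787/149
back: M1=27/8−1/4·-1787/149=7597/1192
M: M0=0, M1=7597/1192, M2=-1787/149, M3=8471/596, M4=-3959/596, M5=0
seg 0: a=4, c=M0/2=0, d=(M1−M0)/(6·2)=7597/14304, b=Δ0−h0·(2M0+M1)/6=-18325/3576
seg 1: a=-2, c=M1/2=7597/2384, d=(M2−M1)/(6·2)=-21893/14304, b=Δ1−h1·(2M1+M2)/6=2233/1788
seg 2: a=1, c=M2/2=-1787/298, d=(M3−M2)/(6·1)=15619/3576, b=Δ2−h2·(2M2+M3)/6=-15631/3576
seg 3: a=-5, c=M3/2=8471/1192, d=(M4−M3)/(6·2)=-6215/3576, b=Δ3−h3·(2M3+M4)/6=-5831/1788
seg 4: a=3, c=M4/2=-3959/1192, d=(M5−M4)/(6·3)=3959/10728, b=Δ4−h4·(2M4+M5)/6=7705/1788
t_q=37/4 → seg 4, τ=9/4; S=3+7705/1788·τ+-3959/1192·τ²+3959/10728·τ³=6507/76288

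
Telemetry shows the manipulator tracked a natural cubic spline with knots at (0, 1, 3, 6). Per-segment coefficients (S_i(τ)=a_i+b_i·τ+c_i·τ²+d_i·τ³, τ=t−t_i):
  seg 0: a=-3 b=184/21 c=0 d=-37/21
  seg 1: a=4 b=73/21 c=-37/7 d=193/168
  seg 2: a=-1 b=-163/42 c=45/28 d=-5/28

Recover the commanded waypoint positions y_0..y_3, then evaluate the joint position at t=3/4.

y_0=-3 y_1=4 y_2=-1 y_3=-3
S(3/4) = 181/64

y_0 = S_0(0) = a_0 = -3
y_1 = S_1(0) = a_1 = 4
y_2 = S_2(0) = a_2 = -1
y_3 = S_2(3) = -3
t_q=3/4 is in segment 0 (τ=3/4); S_0(τ)=181/64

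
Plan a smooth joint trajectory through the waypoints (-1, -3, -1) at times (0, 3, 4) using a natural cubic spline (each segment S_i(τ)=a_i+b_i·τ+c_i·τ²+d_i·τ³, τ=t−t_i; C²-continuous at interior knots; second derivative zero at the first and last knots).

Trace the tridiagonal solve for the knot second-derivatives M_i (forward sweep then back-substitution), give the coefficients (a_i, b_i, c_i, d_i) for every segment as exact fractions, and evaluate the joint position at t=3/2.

  seg 0: a=-1 b=-5/3 c=0 d=1/9
  seg 1: a=-3 b=4/3 c=1 d=-1/3
S(3/2) = -25/8

Δ: Δ0=-2/3, Δ1=2
row 1: diag=8, rhs=16; c'=1/8, d'=2
back: M1=2
M: M0=0, M1=2, M2=0
seg 0: a=-1, c=M0/2=0, d=(M1−M0)/(6·3)=1/9, b=Δ0−h0·(2M0+M1)/6=-5/3
seg 1: a=-3, c=M1/2=1, d=(M2−M1)/(6·1)=-1/3, b=Δ1−h1·(2M1+M2)/6=4/3
t_q=3/2 → seg 0, τ=3/2; S=-1+-5/3·τ+0·τ²+1/9·τ³=-25/8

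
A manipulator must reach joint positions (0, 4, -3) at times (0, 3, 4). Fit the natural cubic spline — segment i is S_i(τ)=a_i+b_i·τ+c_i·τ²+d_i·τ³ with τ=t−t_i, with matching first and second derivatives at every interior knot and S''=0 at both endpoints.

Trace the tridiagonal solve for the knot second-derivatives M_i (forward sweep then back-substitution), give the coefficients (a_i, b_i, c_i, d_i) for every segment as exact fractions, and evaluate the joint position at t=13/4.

Δ: Δ0=4/3, Δ1=-7
row 1: diag=8, rhs=-50; c'=1/8, d'=-25/4
back: M1=-25/4
M: M0=0, M1=-25/4, M2=0
seg 0: a=0, c=M0/2=0, d=(M1−M0)/(6·3)=-25/72, b=Δ0−h0·(2M0+M1)/6=107/24
seg 1: a=4, c=M1/2=-25/8, d=(M2−M1)/(6·1)=25/24, b=Δ1−h1·(2M1+M2)/6=-59/12
t_q=13/4 → seg 1, τ=1/4; S=4+-59/12·τ+-25/8·τ²+25/24·τ³=1327/512

  seg 0: a=0 b=107/24 c=0 d=-25/72
  seg 1: a=4 b=-59/12 c=-25/8 d=25/24
S(13/4) = 1327/512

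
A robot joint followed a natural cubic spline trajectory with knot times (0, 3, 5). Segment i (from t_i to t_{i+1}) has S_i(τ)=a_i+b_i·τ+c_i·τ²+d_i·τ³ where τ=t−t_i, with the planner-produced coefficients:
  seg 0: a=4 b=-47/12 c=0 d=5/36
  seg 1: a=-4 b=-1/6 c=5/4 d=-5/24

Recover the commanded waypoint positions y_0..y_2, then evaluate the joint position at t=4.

y_0=4 y_1=-4 y_2=-1
S(4) = -25/8

y_0 = S_0(0) = a_0 = 4
y_1 = S_1(0) = a_1 = -4
y_2 = S_1(2) = -1
t_q=4 is in segment 1 (τ=1); S_1(τ)=-25/8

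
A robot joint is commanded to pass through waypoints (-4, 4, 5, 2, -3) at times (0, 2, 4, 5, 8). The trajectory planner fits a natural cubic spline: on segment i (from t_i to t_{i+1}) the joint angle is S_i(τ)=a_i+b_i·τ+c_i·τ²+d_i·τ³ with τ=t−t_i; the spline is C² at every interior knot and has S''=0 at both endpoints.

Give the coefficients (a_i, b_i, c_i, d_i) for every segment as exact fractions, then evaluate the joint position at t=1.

  seg 0: a=-4 b=4763/1032 c=0 d=-635/4128
  seg 1: a=4 b=1429/516 c=-635/688 d=-437/4128
  seg 2: a=5 b=-2263/1032 c=-67/43 d=775/1032
  seg 3: a=2 b=-1577/516 c=239/344 d=-239/3096
S(1) = 635/1376

Δ: Δ0=4, Δ1=1/2, Δ2=-3, Δ3=-5/3
row 1: diag=8, rhs=-21; c'=1/4, d'=-21/8
row 2: denom=6−2·1/4=11/2; d'=(-21−2·-21/8)/(11/2)=-63/22
row 3: denom=8−1·2/11=86/11; d'=(8−1·-63/22)/(86/11)=239/172
back: M3=239/172
back: M2=-63/22−2/11·239/172=-134/43
back: M1=-21/8−1/4·-134/43=-635/344
M: M0=0, M1=-635/344, M2=-134/43, M3=239/172, M4=0
seg 0: a=-4, c=M0/2=0, d=(M1−M0)/(6·2)=-635/4128, b=Δ0−h0·(2M0+M1)/6=4763/1032
seg 1: a=4, c=M1/2=-635/688, d=(M2−M1)/(6·2)=-437/4128, b=Δ1−h1·(2M1+M2)/6=1429/516
seg 2: a=5, c=M2/2=-67/43, d=(M3−M2)/(6·1)=775/1032, b=Δ2−h2·(2M2+M3)/6=-2263/1032
seg 3: a=2, c=M3/2=239/344, d=(M4−M3)/(6·3)=-239/3096, b=Δ3−h3·(2M3+M4)/6=-1577/516
t_q=1 → seg 0, τ=1; S=-4+4763/1032·τ+0·τ²+-635/4128·τ³=635/1376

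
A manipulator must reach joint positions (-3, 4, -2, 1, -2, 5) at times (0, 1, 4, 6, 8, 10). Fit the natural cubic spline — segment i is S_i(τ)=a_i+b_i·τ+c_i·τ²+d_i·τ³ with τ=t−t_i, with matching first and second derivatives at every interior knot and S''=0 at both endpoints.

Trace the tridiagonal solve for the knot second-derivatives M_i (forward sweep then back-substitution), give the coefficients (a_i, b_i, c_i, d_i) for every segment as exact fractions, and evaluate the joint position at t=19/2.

Δ: Δ0=7, Δ1=-2, Δ2=3/2, Δ3=-3/2, Δ4=7/2
row 1: diag=8, rhs=-54; c'=3/8, d'=-27/4
row 2: denom=10−3·3/8=71/8; d'=(21−3·-27/4)/(71/8)=330/71
row 3: denom=8−2·16/71=536/71; d'=(-18−2·330/71)/(536/71)=-969/268
row 4: denom=8−2·71/268=1001/134; d'=(30−2·-969/268)/(1001/134)=4989/1001
back: M4=4989/1001
back: M3=-969/268−71/268·4989/1001=-4941/1001
back: M2=330/71−16/71·-4941/1001=5766/1001
back: M1=-27/4−3/8·5766/1001=-8919/1001
M: M0=0, M1=-8919/1001, M2=5766/1001, M3=-4941/1001, M4=4989/1001, M5=0
seg 0: a=-3, c=M0/2=0, d=(M1−M0)/(6·1)=-2973/2002, b=Δ0−h0·(2M0+M1)/6=16987/2002
seg 1: a=4, c=M1/2=-8919/2002, d=(M2−M1)/(6·3)=445/546, b=Δ1−h1·(2M1+M2)/6=4034/1001
seg 2: a=-2, c=M2/2=2883/1001, d=(M3−M2)/(6·2)=-3569/4004, b=Δ2−h2·(2M2+M3)/6=-107/154
seg 3: a=1, c=M3/2=-4941/2002, d=(M4−M3)/(6·2)=1655/2002, b=Δ3−h3·(2M3+M4)/6=37/286
seg 4: a=-2, c=M4/2=4989/2002, d=(M5−M4)/(6·2)=-1663/4004, b=Δ4−h4·(2M4+M5)/6=355/2002
t_q=19/2 → seg 4, τ=3/2; S=-2+355/2002·τ+4989/2002·τ²+-1663/4004·τ³=79159/32032

  seg 0: a=-3 b=16987/2002 c=0 d=-2973/2002
  seg 1: a=4 b=4034/1001 c=-8919/2002 d=445/546
  seg 2: a=-2 b=-107/154 c=2883/1001 d=-3569/4004
  seg 3: a=1 b=37/286 c=-4941/2002 d=1655/2002
  seg 4: a=-2 b=355/2002 c=4989/2002 d=-1663/4004
S(19/2) = 79159/32032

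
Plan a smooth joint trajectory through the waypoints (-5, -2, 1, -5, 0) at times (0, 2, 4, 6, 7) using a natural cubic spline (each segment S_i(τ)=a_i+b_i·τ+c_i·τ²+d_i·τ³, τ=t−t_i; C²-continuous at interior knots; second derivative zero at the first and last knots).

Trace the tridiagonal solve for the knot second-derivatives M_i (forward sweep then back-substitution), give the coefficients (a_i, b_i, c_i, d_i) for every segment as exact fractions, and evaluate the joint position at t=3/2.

  seg 0: a=-5 b=40/41 c=0 d=43/328
  seg 1: a=-2 b=209/82 c=129/164 d=-215/328
  seg 2: a=1 b=-89/41 c=-129/41 d=56/41
  seg 3: a=-5 b=67/41 c=207/41 d=-69/41
S(3/2) = -8119/2624

Δ: Δ0=3/2, Δ1=3/2, Δ2=-3, Δ3=5
row 1: diag=8, rhs=0; c'=1/4, d'=0
row 2: denom=8−2·1/4=15/2; d'=(-27−2·0)/(15/2)=-18/5
row 3: denom=6−2·4/15=82/15; d'=(48−2·-18/5)/(82/15)=414/41
back: M3=414/41
back: M2=-18/5−4/15·414/41=-258/41
back: M1=0−1/4·-258/41=129/82
M: M0=0, M1=129/82, M2=-258/41, M3=414/41, M4=0
seg 0: a=-5, c=M0/2=0, d=(M1−M0)/(6·2)=43/328, b=Δ0−h0·(2M0+M1)/6=40/41
seg 1: a=-2, c=M1/2=129/164, d=(M2−M1)/(6·2)=-215/328, b=Δ1−h1·(2M1+M2)/6=209/82
seg 2: a=1, c=M2/2=-129/41, d=(M3−M2)/(6·2)=56/41, b=Δ2−h2·(2M2+M3)/6=-89/41
seg 3: a=-5, c=M3/2=207/41, d=(M4−M3)/(6·1)=-69/41, b=Δ3−h3·(2M3+M4)/6=67/41
t_q=3/2 → seg 0, τ=3/2; S=-5+40/41·τ+0·τ²+43/328·τ³=-8119/2624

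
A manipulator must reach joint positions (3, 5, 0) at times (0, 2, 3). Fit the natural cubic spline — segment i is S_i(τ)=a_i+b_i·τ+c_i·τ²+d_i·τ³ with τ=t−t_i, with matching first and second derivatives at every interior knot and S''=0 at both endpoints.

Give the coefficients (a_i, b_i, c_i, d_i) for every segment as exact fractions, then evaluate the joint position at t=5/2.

  seg 0: a=3 b=3 c=0 d=-1/2
  seg 1: a=5 b=-3 c=-3 d=1
S(5/2) = 23/8

Δ: Δ0=1, Δ1=-5
row 1: diag=6, rhs=-36; c'=1/6, d'=-6
back: M1=-6
M: M0=0, M1=-6, M2=0
seg 0: a=3, c=M0/2=0, d=(M1−M0)/(6·2)=-1/2, b=Δ0−h0·(2M0+M1)/6=3
seg 1: a=5, c=M1/2=-3, d=(M2−M1)/(6·1)=1, b=Δ1−h1·(2M1+M2)/6=-3
t_q=5/2 → seg 1, τ=1/2; S=5+-3·τ+-3·τ²+1·τ³=23/8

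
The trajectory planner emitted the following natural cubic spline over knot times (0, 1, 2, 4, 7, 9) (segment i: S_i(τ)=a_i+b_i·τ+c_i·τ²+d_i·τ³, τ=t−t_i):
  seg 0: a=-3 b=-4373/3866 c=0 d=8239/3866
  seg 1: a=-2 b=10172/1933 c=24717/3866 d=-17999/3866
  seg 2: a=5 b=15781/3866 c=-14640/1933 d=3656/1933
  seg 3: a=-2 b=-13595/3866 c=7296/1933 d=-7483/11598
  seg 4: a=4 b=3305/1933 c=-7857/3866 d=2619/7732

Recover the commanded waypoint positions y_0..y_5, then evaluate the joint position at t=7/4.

y_0 = S_0(0) = a_0 = -3
y_1 = S_1(0) = a_1 = -2
y_2 = S_2(0) = a_2 = 5
y_3 = S_3(0) = a_3 = -2
y_4 = S_4(0) = a_4 = 4
y_5 = S_4(2) = 2
t_q=7/4 is in segment 1 (τ=3/4); S_1(τ)=885503/247424

y_0=-3 y_1=-2 y_2=5 y_3=-2 y_4=4 y_5=2
S(7/4) = 885503/247424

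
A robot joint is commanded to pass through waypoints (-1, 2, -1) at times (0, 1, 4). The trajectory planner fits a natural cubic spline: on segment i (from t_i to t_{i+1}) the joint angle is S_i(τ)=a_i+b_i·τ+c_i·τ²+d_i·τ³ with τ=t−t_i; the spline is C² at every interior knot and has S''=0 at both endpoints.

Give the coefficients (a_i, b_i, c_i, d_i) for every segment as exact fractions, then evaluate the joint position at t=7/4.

Δ: Δ0=3, Δ1=-1
row 1: diag=8, rhs=-24; c'=3/8, d'=-3
back: M1=-3
M: M0=0, M1=-3, M2=0
seg 0: a=-1, c=M0/2=0, d=(M1−M0)/(6·1)=-1/2, b=Δ0−h0·(2M0+M1)/6=7/2
seg 1: a=2, c=M1/2=-3/2, d=(M2−M1)/(6·3)=1/6, b=Δ1−h1·(2M1+M2)/6=2
t_q=7/4 → seg 1, τ=3/4; S=2+2·τ+-3/2·τ²+1/6·τ³=349/128

  seg 0: a=-1 b=7/2 c=0 d=-1/2
  seg 1: a=2 b=2 c=-3/2 d=1/6
S(7/4) = 349/128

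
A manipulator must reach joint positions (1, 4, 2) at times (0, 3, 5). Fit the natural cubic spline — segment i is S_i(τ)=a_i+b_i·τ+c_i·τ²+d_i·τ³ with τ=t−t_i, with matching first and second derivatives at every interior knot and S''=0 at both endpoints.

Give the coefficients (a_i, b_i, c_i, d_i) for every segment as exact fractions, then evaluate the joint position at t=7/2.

Δ: Δ0=1, Δ1=-1
row 1: diag=10, rhs=-12; c'=1/5, d'=-6/5
back: M1=-6/5
M: M0=0, M1=-6/5, M2=0
seg 0: a=1, c=M0/2=0, d=(M1−M0)/(6·3)=-1/15, b=Δ0−h0·(2M0+M1)/6=8/5
seg 1: a=4, c=M1/2=-3/5, d=(M2−M1)/(6·2)=1/10, b=Δ1−h1·(2M1+M2)/6=-1/5
t_q=7/2 → seg 1, τ=1/2; S=4+-1/5·τ+-3/5·τ²+1/10·τ³=301/80

  seg 0: a=1 b=8/5 c=0 d=-1/15
  seg 1: a=4 b=-1/5 c=-3/5 d=1/10
S(7/2) = 301/80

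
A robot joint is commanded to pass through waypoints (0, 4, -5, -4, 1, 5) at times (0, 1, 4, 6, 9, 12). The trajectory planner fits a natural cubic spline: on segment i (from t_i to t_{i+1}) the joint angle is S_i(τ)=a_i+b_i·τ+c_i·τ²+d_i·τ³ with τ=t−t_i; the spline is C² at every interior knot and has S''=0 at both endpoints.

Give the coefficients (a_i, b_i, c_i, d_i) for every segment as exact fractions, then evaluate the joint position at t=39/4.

Δ: Δ0=4, Δ1=-3, Δ2=1/2, Δ3=5/3, Δ4=4/3
row 1: diag=8, rhs=-42; c'=3/8, d'=-21/4
row 2: denom=10−3·3/8=71/8; d'=(21−3·-21/4)/(71/8)=294/71
row 3: denom=10−2·16/71=678/71; d'=(7−2·294/71)/(678/71)=-91/678
row 4: denom=12−3·71/226=2499/226; d'=(-2−3·-91/678)/(2499/226)=-361/2499
back: M4=-361/2499
back: M3=-91/678−71/226·-361/2499=-74/833
back: M2=294/71−16/71·-74/833=3466/833
back: M1=-21/4−3/8·3466/833=-5673/833
M: M0=0, M1=-5673/833, M2=3466/833, M3=-74/833, M4=-361/2499, M5=0
seg 0: a=0, c=M0/2=0, d=(M1−M0)/(6·1)=-1891/1666, b=Δ0−h0·(2M0+M1)/6=8555/1666
seg 1: a=4, c=M1/2=-5673/1666, d=(M2−M1)/(6·3)=9139/14994, b=Δ1−h1·(2M1+M2)/6=1441/833
seg 2: a=-5, c=M2/2=1733/833, d=(M3−M2)/(6·2)=-295/833, b=Δ2−h2·(2M2+M3)/6=-3739/1666
seg 3: a=-4, c=M3/2=-37/833, d=(M4−M3)/(6·3)=-139/44982, b=Δ3−h3·(2M3+M4)/6=435/238
seg 4: a=1, c=M4/2=-361/4998, d=(M5−M4)/(6·3)=361/44982, b=Δ4−h4·(2M4+M5)/6=1231/833
t_q=39/4 → seg 4, τ=3/4; S=1+1231/833·τ+-361/4998·τ²+361/44982·τ³=31547/15232

  seg 0: a=0 b=8555/1666 c=0 d=-1891/1666
  seg 1: a=4 b=1441/833 c=-5673/1666 d=9139/14994
  seg 2: a=-5 b=-3739/1666 c=1733/833 d=-295/833
  seg 3: a=-4 b=435/238 c=-37/833 d=-139/44982
  seg 4: a=1 b=1231/833 c=-361/4998 d=361/44982
S(39/4) = 31547/15232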